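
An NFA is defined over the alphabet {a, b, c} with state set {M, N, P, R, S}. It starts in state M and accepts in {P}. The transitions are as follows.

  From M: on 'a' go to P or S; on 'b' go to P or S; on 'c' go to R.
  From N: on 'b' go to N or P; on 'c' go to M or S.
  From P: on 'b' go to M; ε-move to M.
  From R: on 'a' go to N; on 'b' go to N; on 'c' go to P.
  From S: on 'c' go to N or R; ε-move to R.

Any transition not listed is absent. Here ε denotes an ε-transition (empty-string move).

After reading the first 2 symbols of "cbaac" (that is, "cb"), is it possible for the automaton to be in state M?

No

Start in {M}.
Read 'c': {M} → {R}.
Read 'b': {R} → {N}.
State M is not in {N}.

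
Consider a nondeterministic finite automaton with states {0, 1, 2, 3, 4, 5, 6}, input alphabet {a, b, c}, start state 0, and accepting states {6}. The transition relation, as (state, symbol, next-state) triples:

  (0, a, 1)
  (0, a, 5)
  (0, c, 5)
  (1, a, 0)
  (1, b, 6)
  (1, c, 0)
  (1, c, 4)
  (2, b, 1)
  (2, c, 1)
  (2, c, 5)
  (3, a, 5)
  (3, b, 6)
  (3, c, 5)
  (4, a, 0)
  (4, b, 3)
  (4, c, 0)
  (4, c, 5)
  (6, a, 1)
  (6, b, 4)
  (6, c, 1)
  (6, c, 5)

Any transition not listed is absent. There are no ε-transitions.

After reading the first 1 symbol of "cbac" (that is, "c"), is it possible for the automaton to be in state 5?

Start in {0}.
Read 'c': {0} → {5}.
State 5 is in {5}.

Yes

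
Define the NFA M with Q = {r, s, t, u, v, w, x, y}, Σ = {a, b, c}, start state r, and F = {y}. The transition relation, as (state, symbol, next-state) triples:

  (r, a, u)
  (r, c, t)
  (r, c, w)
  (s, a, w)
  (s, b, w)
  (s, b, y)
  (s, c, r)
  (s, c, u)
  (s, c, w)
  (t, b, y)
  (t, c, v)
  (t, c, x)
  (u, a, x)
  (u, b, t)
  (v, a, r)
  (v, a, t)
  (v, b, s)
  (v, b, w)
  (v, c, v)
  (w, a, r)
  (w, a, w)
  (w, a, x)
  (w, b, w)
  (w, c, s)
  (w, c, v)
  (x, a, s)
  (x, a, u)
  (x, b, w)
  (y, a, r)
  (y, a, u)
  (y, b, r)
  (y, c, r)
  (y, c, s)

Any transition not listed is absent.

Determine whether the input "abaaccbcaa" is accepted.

No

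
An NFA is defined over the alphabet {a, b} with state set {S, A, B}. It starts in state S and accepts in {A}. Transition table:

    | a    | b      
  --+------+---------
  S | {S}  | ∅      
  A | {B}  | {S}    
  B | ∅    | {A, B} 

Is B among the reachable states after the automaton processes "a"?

No

Start in {S}.
Read 'a': {S} → {S}.
State B is not in {S}.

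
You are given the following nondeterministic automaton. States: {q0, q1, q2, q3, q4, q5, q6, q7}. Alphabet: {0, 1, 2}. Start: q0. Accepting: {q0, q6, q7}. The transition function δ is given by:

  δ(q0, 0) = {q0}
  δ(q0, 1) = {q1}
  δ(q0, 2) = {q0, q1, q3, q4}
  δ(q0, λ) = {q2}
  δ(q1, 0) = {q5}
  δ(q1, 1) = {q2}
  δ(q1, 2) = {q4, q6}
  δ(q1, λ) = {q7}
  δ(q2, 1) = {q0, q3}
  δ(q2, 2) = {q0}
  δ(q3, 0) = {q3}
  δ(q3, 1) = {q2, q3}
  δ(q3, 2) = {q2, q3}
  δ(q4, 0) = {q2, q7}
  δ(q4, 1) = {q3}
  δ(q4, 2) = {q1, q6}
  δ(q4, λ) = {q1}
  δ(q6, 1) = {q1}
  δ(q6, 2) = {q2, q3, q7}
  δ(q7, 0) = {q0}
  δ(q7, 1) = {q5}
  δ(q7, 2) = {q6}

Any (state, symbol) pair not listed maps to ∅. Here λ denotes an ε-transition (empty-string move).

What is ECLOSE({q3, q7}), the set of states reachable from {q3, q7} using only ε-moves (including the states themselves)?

Begin with {q3, q7}.
No ε-moves leave this set, so the closure equals the set itself.

{q3, q7}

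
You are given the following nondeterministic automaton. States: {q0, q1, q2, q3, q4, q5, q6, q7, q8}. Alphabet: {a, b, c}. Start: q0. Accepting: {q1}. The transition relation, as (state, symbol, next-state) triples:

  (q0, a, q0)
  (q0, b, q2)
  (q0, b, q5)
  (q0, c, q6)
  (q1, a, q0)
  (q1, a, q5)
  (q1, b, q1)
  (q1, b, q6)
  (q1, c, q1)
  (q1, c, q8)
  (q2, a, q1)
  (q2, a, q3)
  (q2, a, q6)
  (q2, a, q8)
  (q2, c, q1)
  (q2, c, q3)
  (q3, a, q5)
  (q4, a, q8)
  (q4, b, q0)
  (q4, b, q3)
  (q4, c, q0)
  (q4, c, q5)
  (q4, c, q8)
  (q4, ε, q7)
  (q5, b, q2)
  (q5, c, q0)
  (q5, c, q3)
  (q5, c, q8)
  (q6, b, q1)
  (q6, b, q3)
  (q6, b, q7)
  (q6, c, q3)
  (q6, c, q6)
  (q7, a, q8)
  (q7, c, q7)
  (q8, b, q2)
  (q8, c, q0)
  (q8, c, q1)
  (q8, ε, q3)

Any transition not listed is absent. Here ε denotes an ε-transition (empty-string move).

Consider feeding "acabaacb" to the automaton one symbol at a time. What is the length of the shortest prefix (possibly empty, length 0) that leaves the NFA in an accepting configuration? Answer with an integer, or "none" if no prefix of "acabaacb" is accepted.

Start in {q0}.
Read 'a': {q0} → {q0}.
Read 'c': {q0} → {q6}.
Read 'a': {q6} → ∅.
The set is empty and remains empty for the remaining 5 symbols.
No reachable set along the way intersects F.

none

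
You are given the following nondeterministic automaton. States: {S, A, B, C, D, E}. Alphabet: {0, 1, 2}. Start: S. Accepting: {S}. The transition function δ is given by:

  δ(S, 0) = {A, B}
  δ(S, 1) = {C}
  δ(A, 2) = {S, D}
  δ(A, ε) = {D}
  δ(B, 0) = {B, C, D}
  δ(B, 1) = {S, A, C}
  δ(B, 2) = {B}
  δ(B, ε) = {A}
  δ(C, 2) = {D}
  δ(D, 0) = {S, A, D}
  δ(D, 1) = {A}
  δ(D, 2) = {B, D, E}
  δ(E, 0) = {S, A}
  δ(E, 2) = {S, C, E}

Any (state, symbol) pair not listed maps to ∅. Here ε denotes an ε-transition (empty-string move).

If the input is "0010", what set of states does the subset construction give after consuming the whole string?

Start in {S}.
Read '0': {S} → {A, B, D}.
Read '0': {A, B, D} → {S, A, B, C, D}.
Read '1': {S, A, B, C, D} → {S, A, C, D}.
Read '0': {S, A, C, D} → {S, A, B, D}.

{S, A, B, D}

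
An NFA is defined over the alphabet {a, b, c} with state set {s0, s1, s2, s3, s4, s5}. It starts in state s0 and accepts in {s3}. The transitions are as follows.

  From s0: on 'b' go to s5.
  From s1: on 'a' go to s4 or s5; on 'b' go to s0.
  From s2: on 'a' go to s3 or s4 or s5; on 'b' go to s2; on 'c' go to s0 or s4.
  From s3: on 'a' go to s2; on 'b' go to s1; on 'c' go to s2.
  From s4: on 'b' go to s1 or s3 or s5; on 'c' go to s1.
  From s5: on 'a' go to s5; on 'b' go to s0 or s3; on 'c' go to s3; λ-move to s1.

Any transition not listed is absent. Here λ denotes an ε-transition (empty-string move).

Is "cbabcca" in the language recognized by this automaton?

No

Start in {s0}.
Read 'c': {s0} → ∅.
The set is empty and remains empty for the remaining 6 symbols.
The final set ∅ contains no accepting state.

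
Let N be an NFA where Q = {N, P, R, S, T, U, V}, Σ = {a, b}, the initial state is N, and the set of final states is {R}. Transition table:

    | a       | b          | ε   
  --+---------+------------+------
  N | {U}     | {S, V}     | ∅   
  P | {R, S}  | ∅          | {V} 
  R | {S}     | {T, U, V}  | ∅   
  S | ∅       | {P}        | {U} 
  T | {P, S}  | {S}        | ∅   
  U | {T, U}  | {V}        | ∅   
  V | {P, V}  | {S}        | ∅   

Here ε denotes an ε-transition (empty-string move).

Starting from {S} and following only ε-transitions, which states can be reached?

{S, U}

Begin with {S}.
ε-move S → U; add U.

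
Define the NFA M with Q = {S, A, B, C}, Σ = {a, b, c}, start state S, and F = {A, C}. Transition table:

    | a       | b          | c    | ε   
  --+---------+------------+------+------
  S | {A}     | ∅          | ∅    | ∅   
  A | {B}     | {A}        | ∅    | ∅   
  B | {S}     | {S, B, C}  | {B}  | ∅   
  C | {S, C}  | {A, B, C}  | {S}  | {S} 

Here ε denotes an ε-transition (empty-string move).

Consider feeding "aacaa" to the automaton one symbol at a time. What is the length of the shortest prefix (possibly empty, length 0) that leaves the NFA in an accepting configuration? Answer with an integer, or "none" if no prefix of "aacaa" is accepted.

Start in {S}.
Read 'a': {S} → {A}.
None of the earlier sets intersect F, but {A} does.

1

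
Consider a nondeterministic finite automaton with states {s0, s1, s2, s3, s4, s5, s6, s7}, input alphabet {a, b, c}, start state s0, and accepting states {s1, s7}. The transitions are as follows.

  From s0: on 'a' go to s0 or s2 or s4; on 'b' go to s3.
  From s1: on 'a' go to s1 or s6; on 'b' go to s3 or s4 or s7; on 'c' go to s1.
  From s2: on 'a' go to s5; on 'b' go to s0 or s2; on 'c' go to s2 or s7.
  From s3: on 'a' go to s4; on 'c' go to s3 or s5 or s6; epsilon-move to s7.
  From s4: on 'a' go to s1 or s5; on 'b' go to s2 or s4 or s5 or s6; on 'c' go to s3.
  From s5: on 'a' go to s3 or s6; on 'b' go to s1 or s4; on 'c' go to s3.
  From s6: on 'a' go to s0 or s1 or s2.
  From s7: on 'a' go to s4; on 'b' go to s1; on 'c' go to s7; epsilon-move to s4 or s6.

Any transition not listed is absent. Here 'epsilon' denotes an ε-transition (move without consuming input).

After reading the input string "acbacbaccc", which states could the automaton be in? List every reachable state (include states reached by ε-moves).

Start in {s0}.
Read 'a': {s0} → {s0, s2, s4}.
Read 'c': {s0, s2, s4} → {s2, s3, s4, s6, s7}.
Read 'b': {s2, s3, s4, s6, s7} → {s0, s1, s2, s4, s5, s6}.
Read 'a': {s0, s1, s2, s4, s5, s6} → {s0, s1, s2, s3, s4, s5, s6, s7}.
Read 'c': {s0, s1, s2, s3, s4, s5, s6, s7} → {s1, s2, s3, s4, s5, s6, s7}.
Read 'b': {s1, s2, s3, s4, s5, s6, s7} → {s0, s1, s2, s3, s4, s5, s6, s7}.
Read 'a': {s0, s1, s2, s3, s4, s5, s6, s7} → {s0, s1, s2, s3, s4, s5, s6, s7}.
Read 'c': {s0, s1, s2, s3, s4, s5, s6, s7} → {s1, s2, s3, s4, s5, s6, s7}.
Read 'c': {s1, s2, s3, s4, s5, s6, s7} → {s1, s2, s3, s4, s5, s6, s7}.
Read 'c': {s1, s2, s3, s4, s5, s6, s7} → {s1, s2, s3, s4, s5, s6, s7}.

{s1, s2, s3, s4, s5, s6, s7}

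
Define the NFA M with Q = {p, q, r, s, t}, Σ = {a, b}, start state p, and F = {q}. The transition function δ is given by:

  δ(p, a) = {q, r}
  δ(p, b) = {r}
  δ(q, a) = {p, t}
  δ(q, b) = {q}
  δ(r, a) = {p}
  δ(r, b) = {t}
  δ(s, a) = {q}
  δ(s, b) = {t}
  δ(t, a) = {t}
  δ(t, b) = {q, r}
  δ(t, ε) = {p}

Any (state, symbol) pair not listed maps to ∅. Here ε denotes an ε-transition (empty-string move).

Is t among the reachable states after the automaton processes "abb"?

No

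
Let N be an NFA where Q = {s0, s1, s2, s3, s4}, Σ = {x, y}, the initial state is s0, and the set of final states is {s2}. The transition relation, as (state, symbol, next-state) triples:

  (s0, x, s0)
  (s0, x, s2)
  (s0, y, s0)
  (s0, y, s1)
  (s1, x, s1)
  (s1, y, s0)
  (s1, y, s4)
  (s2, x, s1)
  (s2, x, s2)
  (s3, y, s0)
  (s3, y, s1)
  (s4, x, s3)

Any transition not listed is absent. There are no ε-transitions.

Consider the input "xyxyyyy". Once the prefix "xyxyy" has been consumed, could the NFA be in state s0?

Yes

Start in {s0}.
Read 'x': {s0} → {s0, s2}.
Read 'y': {s0, s2} → {s0, s1}.
Read 'x': {s0, s1} → {s0, s1, s2}.
Read 'y': {s0, s1, s2} → {s0, s1, s4}.
Read 'y': {s0, s1, s4} → {s0, s1, s4}.
State s0 is in {s0, s1, s4}.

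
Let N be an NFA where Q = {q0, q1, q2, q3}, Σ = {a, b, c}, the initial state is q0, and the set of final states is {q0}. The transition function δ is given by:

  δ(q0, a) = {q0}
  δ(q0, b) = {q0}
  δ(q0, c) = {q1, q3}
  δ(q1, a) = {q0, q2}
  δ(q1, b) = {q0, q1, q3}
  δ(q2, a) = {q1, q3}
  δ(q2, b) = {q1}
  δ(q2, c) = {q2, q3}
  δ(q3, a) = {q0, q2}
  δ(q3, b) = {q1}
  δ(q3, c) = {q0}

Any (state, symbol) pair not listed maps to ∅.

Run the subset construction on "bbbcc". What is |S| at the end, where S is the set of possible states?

1

Start in {q0}.
Read 'b': q0→{q0}; now {q0}.
Read 'b': q0→{q0}; now {q0}.
Read 'b': q0→{q0}; now {q0}.
Read 'c': q0→{q1, q3}; now {q1, q3}.
Read 'c': q1→∅, q3→{q0}; now {q0}.
That set has 1 state.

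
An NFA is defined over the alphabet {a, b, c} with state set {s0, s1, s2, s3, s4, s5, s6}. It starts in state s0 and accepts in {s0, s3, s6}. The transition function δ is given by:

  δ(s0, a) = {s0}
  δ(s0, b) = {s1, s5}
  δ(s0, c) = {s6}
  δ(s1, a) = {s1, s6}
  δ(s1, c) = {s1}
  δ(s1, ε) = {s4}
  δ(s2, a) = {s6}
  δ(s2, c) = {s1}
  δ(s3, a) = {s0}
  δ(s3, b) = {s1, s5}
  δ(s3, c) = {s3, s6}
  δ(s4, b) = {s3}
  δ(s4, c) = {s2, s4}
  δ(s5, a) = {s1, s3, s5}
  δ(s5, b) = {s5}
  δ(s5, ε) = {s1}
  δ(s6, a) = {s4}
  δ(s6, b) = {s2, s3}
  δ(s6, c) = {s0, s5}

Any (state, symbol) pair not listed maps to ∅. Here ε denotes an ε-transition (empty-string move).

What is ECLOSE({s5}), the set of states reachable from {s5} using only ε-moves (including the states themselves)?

Begin with {s5}.
ε-move s5 → s1; add s1.
ε-move s1 → s4; add s4.

{s1, s4, s5}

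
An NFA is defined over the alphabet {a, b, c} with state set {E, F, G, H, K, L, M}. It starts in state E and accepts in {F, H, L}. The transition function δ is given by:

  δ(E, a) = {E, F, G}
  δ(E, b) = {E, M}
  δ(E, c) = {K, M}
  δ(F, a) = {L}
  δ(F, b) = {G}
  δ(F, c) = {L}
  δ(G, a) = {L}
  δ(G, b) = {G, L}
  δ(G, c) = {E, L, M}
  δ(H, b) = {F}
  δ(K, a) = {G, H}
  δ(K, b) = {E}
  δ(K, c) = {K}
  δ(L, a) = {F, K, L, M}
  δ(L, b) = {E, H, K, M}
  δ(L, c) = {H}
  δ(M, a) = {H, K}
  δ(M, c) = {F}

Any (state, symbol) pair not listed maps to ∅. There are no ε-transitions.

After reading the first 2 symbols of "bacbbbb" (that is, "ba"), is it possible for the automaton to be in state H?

Yes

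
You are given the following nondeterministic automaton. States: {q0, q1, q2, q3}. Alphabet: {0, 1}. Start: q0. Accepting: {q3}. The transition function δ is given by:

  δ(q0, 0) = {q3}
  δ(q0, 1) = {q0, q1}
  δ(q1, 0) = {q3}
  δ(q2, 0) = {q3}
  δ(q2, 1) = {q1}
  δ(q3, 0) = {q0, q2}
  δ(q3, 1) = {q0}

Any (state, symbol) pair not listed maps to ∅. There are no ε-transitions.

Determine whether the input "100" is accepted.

No

Start in {q0}.
Read '1': q0→{q0, q1}; now {q0, q1}.
Read '0': q0→{q3}, q1→{q3}; now {q3}.
Read '0': q3→{q0, q2}; now {q0, q2}.
The final set {q0, q2} contains no accepting state.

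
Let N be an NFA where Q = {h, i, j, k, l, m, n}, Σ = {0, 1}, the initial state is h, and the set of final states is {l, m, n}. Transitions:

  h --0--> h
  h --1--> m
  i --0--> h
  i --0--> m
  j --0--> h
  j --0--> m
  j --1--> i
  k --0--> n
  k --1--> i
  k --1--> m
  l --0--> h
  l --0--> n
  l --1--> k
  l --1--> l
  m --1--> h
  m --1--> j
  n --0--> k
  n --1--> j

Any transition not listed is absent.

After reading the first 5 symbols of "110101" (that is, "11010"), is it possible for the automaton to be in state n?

No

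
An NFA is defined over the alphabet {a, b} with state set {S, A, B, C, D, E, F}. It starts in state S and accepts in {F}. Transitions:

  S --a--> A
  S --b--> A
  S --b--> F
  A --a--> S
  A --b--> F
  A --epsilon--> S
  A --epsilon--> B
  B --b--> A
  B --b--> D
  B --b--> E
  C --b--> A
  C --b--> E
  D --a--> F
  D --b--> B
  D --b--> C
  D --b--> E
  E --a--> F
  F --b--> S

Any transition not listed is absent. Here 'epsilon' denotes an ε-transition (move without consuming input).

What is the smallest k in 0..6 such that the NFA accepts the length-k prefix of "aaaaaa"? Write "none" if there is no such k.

none

Start in {S}.
Read 'a': {S} → {S, A, B}.
Read 'a': {S, A, B} → {S, A, B}.
Read 'a': {S, A, B} → {S, A, B}.
Read 'a': {S, A, B} → {S, A, B}.
Read 'a': {S, A, B} → {S, A, B}.
Read 'a': {S, A, B} → {S, A, B}.
No reachable set along the way intersects F.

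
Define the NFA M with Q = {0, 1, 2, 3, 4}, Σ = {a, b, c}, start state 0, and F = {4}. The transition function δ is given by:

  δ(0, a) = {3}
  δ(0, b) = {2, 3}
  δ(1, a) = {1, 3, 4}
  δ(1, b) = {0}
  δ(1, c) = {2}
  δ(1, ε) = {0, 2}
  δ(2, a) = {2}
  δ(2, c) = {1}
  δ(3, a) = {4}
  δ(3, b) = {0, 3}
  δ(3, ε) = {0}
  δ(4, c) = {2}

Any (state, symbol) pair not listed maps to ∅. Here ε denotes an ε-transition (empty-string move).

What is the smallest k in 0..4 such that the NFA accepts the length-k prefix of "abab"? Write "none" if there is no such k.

Start in {0}.
Read 'a': {0} → {0, 3}.
Read 'b': {0, 3} → {0, 2, 3}.
Read 'a': {0, 2, 3} → {0, 2, 3, 4}.
None of the earlier sets intersect F, but {0, 2, 3, 4} does.

3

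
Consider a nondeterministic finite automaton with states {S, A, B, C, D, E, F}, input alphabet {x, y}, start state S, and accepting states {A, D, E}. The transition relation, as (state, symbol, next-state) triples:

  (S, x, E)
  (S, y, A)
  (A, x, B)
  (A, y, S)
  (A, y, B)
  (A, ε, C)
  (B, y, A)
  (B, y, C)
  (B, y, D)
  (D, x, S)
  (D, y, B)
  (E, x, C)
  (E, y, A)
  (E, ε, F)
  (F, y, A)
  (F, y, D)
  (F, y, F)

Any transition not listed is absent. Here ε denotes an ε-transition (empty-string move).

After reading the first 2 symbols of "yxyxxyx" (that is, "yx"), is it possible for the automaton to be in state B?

Start in {S}.
Read 'y': {S} → {A, C}.
Read 'x': {A, C} → {B}.
State B is in {B}.

Yes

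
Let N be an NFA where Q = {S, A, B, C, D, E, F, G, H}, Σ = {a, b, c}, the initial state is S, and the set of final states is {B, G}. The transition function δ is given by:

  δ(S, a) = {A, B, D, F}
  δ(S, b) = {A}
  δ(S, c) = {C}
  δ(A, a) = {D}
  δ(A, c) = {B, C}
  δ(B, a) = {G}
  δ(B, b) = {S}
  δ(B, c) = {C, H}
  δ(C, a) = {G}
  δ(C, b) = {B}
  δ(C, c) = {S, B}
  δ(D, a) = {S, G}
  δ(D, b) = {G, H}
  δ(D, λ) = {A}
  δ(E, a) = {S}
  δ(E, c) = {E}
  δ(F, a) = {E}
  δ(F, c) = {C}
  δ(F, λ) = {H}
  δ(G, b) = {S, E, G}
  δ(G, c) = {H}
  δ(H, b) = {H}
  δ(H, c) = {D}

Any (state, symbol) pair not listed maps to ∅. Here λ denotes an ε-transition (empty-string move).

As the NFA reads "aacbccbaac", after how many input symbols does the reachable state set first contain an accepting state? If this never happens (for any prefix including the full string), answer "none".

1

Start in {S}.
Read 'a': {S} → {A, B, D, F, H}.
None of the earlier sets intersect F, but {A, B, D, F, H} does.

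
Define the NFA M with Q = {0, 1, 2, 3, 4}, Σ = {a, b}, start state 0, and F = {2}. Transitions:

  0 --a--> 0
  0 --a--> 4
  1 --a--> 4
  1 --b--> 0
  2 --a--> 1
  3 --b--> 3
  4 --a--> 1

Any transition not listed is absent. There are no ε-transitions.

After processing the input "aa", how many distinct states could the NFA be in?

3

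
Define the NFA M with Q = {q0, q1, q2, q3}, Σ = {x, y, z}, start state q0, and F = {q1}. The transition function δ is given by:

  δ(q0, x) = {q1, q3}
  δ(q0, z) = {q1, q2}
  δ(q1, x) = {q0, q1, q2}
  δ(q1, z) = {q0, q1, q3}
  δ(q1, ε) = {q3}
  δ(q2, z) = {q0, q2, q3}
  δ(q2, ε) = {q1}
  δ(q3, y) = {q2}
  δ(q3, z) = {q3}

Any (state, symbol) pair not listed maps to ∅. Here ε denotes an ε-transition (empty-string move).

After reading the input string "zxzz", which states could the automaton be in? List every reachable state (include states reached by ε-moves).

{q0, q1, q2, q3}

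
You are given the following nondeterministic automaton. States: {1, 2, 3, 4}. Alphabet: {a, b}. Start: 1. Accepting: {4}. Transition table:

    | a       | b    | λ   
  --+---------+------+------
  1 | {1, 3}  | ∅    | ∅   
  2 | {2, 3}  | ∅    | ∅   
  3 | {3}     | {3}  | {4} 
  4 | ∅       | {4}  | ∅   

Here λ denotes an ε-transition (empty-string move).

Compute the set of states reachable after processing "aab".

Start in {1}.
Read 'a': 1→{1, 3}; union {1, 3}; ε-closure = {1, 3, 4}.
Read 'a': 1→{1, 3}, 3→{3}, 4→∅; union {1, 3}; ε-closure = {1, 3, 4}.
Read 'b': 1→∅, 3→{3}, 4→{4}; now {3, 4}.

{3, 4}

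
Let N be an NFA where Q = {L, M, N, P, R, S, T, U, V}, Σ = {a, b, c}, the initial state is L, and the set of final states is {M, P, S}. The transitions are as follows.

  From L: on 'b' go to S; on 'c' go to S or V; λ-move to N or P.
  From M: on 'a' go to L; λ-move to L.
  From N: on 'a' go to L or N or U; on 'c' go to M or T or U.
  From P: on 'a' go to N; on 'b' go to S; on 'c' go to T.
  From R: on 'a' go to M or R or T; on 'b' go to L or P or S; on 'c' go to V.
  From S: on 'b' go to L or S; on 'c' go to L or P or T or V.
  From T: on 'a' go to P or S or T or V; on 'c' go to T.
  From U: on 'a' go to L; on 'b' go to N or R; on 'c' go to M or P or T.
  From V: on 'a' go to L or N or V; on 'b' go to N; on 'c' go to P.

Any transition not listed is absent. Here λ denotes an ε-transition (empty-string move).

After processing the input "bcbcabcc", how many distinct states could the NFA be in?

Start: ε-closure({L}) = {L, N, P}.
Read 'b': {L, N, P} → {S}.
Read 'c': {S} → {L, N, P, T, V}.
Read 'b': {L, N, P, T, V} → {N, S}.
Read 'c': {N, S} → {L, M, N, P, T, U, V}.
Read 'a': {L, M, N, P, T, U, V} → {L, N, P, S, T, U, V}.
Read 'b': {L, N, P, S, T, U, V} → {L, N, P, R, S}.
Read 'c': {L, N, P, R, S} → {L, M, N, P, S, T, U, V}.
Read 'c': {L, M, N, P, S, T, U, V} → {L, M, N, P, S, T, U, V}.
That set has 8 states.

8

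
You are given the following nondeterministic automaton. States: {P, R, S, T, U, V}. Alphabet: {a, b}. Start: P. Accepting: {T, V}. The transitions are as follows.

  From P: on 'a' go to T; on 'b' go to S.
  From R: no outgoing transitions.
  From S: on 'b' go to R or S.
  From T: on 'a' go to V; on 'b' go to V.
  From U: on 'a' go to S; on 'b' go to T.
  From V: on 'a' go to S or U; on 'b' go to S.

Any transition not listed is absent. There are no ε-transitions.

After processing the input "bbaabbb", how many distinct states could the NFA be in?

Start in {P}.
Read 'b': P→{S}; now {S}.
Read 'b': S→{R, S}; now {R, S}.
Read 'a': R→∅, S→∅; now ∅.
The set is empty and remains empty for the remaining 4 symbols.
That set has 0 states.

0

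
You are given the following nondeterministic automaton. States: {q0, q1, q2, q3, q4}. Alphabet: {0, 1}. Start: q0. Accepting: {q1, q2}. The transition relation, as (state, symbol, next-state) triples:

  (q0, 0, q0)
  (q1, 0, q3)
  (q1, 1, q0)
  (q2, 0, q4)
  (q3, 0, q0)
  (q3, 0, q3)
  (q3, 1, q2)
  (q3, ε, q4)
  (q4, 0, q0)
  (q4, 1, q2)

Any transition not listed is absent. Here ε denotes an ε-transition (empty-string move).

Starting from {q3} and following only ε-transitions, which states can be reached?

{q3, q4}

Begin with {q3}.
ε-move q3 → q4; add q4.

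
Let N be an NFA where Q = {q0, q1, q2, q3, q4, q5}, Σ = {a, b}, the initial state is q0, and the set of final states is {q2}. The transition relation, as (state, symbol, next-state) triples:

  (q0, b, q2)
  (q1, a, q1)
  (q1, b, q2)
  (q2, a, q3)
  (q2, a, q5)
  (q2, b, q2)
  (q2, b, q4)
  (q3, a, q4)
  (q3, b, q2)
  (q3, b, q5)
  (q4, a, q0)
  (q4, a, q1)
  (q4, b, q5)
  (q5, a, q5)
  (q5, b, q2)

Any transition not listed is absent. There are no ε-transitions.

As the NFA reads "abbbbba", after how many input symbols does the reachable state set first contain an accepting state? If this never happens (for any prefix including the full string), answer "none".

none

Start in {q0}.
Read 'a': {q0} → ∅.
The set is empty and remains empty for the remaining 6 symbols.
No reachable set along the way intersects F.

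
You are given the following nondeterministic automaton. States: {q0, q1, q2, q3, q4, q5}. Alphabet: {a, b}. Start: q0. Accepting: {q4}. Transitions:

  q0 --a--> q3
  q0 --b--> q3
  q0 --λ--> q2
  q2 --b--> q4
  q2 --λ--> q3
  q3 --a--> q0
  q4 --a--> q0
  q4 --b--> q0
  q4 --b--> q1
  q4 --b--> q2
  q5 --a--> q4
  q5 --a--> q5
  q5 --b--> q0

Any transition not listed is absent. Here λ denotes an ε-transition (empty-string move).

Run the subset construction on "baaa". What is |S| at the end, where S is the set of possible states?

3

Start: ε-closure({q0}) = {q0, q2, q3}.
Read 'b': q0→{q3}, q2→{q4}, q3→∅; now {q3, q4}.
Read 'a': q3→{q0}, q4→{q0}; union {q0}; ε-closure = {q0, q2, q3}.
Read 'a': q0→{q3}, q2→∅, q3→{q0}; union {q0, q3}; ε-closure = {q0, q2, q3}.
Read 'a': q0→{q3}, q2→∅, q3→{q0}; union {q0, q3}; ε-closure = {q0, q2, q3}.
That set has 3 states.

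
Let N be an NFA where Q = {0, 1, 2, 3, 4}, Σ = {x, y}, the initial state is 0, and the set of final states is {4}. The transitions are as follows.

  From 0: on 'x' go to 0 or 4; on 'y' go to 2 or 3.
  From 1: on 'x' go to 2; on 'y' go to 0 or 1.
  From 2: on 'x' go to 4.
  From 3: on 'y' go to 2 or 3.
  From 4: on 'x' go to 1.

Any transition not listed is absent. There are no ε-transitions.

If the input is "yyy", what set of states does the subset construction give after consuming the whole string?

Start in {0}.
Read 'y': {0} → {2, 3}.
Read 'y': {2, 3} → {2, 3}.
Read 'y': {2, 3} → {2, 3}.

{2, 3}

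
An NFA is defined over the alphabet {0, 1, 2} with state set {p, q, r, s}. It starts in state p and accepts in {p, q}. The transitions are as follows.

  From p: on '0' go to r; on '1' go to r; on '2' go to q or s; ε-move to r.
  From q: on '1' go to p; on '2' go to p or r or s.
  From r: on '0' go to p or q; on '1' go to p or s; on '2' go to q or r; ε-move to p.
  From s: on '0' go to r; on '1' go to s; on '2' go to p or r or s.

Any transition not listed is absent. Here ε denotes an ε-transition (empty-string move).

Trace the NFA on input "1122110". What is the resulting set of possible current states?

Start: ε-closure({p}) = {p, r}.
Read '1': {p, r} → {p, r, s}.
Read '1': {p, r, s} → {p, r, s}.
Read '2': {p, r, s} → {p, q, r, s}.
Read '2': {p, q, r, s} → {p, q, r, s}.
Read '1': {p, q, r, s} → {p, r, s}.
Read '1': {p, r, s} → {p, r, s}.
Read '0': {p, r, s} → {p, q, r}.

{p, q, r}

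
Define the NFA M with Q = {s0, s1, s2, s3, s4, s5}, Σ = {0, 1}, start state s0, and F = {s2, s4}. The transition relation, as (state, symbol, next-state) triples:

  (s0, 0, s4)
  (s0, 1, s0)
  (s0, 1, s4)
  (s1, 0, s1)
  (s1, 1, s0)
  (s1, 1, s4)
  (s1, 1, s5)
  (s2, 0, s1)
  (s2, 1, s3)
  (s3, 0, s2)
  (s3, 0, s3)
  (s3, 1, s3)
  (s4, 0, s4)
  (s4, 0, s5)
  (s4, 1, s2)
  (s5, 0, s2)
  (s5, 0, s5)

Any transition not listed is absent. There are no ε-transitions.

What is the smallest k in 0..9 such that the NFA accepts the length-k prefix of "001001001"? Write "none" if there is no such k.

1

Start in {s0}.
Read '0': {s0} → {s4}.
None of the earlier sets intersect F, but {s4} does.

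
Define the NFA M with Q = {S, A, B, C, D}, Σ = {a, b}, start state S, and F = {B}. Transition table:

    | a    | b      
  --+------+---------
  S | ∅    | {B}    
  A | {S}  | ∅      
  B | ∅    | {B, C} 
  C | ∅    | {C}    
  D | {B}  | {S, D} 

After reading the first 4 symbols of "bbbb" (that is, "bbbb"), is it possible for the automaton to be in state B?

Start in {S}.
Read 'b': {S} → {B}.
Read 'b': {B} → {B, C}.
Read 'b': {B, C} → {B, C}.
Read 'b': {B, C} → {B, C}.
State B is in {B, C}.

Yes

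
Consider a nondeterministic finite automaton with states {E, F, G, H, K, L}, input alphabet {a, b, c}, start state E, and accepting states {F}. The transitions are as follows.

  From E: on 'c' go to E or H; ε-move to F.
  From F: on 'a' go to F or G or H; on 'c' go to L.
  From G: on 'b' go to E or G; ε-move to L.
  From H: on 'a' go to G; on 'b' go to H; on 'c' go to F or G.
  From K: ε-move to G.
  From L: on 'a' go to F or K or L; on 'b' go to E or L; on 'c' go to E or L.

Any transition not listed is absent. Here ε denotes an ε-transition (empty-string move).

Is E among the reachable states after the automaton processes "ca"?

No

Start: ε-closure({E}) = {E, F}.
Read 'c': E→{E, H}, F→{L}; union {E, H, L}; ε-closure = {E, F, H, L}.
Read 'a': E→∅, F→{F, G, H}, H→{G}, L→{F, K, L}; now {F, G, H, K, L}.
State E is not in {F, G, H, K, L}.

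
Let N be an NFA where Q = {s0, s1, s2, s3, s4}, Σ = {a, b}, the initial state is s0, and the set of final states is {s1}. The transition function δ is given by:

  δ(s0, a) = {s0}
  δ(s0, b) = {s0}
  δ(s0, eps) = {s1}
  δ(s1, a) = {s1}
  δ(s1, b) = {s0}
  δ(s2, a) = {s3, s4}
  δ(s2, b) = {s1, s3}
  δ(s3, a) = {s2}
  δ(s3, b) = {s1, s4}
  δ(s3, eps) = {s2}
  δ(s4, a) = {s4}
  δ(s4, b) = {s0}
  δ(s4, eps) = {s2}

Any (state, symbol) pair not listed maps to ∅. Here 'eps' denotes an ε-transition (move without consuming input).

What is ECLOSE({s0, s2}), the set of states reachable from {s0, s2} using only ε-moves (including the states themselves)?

{s0, s1, s2}

Begin with {s0, s2}.
ε-move s0 → s1; add s1.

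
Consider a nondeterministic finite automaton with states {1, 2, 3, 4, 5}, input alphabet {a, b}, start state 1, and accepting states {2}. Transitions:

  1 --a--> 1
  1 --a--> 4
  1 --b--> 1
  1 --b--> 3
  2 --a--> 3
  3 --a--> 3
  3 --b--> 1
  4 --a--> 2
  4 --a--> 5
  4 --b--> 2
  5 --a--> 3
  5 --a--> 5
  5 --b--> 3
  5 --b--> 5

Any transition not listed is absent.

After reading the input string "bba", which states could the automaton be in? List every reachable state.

{1, 3, 4}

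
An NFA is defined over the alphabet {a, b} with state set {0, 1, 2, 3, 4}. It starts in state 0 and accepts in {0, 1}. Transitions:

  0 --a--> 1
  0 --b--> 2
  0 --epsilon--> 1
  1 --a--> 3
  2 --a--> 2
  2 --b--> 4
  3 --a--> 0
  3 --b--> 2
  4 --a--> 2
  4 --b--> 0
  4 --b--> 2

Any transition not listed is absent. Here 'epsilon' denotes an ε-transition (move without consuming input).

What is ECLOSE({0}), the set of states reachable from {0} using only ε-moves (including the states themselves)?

{0, 1}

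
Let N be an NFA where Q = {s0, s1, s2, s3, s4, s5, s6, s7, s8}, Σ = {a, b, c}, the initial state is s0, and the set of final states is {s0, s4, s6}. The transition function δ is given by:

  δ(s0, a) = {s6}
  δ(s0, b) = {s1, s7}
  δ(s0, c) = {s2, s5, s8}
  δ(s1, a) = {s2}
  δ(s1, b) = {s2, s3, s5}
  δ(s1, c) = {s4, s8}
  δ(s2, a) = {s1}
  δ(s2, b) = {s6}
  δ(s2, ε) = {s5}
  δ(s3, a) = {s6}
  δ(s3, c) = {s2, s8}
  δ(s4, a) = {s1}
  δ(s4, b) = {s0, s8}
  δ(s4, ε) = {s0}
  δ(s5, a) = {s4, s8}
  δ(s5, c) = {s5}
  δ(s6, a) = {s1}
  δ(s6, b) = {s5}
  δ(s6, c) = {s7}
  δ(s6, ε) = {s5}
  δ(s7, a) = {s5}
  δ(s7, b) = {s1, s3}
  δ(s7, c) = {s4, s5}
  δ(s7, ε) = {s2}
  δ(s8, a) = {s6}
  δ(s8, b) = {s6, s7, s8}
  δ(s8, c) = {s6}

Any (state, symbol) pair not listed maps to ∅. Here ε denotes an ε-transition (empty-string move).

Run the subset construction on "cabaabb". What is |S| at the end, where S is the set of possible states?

Start in {s0}.
Read 'c': {s0} → {s2, s5, s8}.
Read 'a': {s2, s5, s8} → {s0, s1, s4, s5, s6, s8}.
Read 'b': {s0, s1, s4, s5, s6, s8} → {s0, s1, s2, s3, s5, s6, s7, s8}.
Read 'a': {s0, s1, s2, s3, s5, s6, s7, s8} → {s0, s1, s2, s4, s5, s6, s8}.
Read 'a': {s0, s1, s2, s4, s5, s6, s8} → {s0, s1, s2, s4, s5, s6, s8}.
Read 'b': {s0, s1, s2, s4, s5, s6, s8} → {s0, s1, s2, s3, s5, s6, s7, s8}.
Read 'b': {s0, s1, s2, s3, s5, s6, s7, s8} → {s1, s2, s3, s5, s6, s7, s8}.
That set has 7 states.

7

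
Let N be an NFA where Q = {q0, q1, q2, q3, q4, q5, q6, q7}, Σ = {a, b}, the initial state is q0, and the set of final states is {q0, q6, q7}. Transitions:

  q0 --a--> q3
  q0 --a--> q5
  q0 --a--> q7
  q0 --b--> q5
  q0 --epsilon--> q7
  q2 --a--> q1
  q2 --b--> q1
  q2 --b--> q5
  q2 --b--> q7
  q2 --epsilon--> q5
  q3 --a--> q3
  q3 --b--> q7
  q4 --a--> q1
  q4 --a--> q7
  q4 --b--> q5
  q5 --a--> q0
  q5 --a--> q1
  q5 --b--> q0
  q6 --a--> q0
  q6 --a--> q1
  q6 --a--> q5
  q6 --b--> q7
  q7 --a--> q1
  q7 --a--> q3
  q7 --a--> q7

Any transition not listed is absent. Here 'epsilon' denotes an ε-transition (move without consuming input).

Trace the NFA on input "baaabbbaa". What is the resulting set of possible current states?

{q1, q3, q5, q7}

Start: ε-closure({q0}) = {q0, q7}.
Read 'b': q0→{q5}, q7→∅; now {q5}.
Read 'a': q5→{q0, q1}; union {q0, q1}; ε-closure = {q0, q1, q7}.
Read 'a': q0→{q3, q5, q7}, q1→∅, q7→{q1, q3, q7}; now {q1, q3, q5, q7}.
Read 'a': q1→∅, q3→{q3}, q5→{q0, q1}, q7→{q1, q3, q7}; now {q0, q1, q3, q7}.
Read 'b': q0→{q5}, q1→∅, q3→{q7}, q7→∅; now {q5, q7}.
Read 'b': q5→{q0}, q7→∅; union {q0}; ε-closure = {q0, q7}.
Read 'b': q0→{q5}, q7→∅; now {q5}.
Read 'a': q5→{q0, q1}; union {q0, q1}; ε-closure = {q0, q1, q7}.
Read 'a': q0→{q3, q5, q7}, q1→∅, q7→{q1, q3, q7}; now {q1, q3, q5, q7}.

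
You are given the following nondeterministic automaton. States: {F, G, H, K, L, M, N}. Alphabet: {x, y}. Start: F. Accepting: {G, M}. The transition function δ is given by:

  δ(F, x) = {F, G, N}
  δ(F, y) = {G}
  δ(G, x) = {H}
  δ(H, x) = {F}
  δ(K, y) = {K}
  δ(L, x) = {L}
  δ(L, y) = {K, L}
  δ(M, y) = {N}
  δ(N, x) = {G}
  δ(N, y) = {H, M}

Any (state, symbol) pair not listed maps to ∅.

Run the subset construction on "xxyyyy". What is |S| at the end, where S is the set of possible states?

Start in {F}.
Read 'x': F→{F, G, N}; now {F, G, N}.
Read 'x': F→{F, G, N}, G→{H}, N→{G}; now {F, G, H, N}.
Read 'y': F→{G}, G→∅, H→∅, N→{H, M}; now {G, H, M}.
Read 'y': G→∅, H→∅, M→{N}; now {N}.
Read 'y': N→{H, M}; now {H, M}.
Read 'y': H→∅, M→{N}; now {N}.
That set has 1 state.

1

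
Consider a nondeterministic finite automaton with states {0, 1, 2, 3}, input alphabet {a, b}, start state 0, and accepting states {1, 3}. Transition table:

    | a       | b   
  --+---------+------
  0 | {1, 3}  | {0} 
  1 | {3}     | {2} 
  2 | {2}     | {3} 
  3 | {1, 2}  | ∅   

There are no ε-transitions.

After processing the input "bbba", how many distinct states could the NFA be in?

Start in {0}.
Read 'b': {0} → {0}.
Read 'b': {0} → {0}.
Read 'b': {0} → {0}.
Read 'a': {0} → {1, 3}.
That set has 2 states.

2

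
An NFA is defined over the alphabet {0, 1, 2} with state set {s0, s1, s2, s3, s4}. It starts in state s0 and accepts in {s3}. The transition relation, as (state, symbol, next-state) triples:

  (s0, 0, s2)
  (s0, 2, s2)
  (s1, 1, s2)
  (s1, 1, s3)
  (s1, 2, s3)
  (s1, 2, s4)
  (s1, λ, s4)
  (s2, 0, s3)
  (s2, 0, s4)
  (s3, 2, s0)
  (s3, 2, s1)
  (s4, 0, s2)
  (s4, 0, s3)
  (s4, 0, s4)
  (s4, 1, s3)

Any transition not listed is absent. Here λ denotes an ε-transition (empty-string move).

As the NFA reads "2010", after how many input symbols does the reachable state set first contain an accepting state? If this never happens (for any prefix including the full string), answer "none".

Start in {s0}.
Read '2': s0→{s2}; now {s2}.
Read '0': s2→{s3, s4}; now {s3, s4}.
None of the earlier sets intersect F, but {s3, s4} does.

2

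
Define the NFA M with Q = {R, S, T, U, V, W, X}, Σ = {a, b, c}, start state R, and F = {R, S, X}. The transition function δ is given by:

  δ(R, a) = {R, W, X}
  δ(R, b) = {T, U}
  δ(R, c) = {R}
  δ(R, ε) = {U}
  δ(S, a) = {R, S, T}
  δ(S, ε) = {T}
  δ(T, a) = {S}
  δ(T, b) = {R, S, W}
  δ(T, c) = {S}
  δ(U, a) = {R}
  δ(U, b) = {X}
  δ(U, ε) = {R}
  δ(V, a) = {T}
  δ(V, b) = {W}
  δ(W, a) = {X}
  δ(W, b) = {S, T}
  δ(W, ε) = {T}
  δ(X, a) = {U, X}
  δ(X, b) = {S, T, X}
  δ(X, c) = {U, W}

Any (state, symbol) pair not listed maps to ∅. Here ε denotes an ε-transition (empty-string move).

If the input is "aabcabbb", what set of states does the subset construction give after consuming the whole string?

{R, S, T, U, W, X}

Start: ε-closure({R}) = {R, U}.
Read 'a': R→{R, W, X}, U→{R}; union {R, W, X}; ε-closure = {R, T, U, W, X}.
Read 'a': R→{R, W, X}, T→{S}, U→{R}, W→{X}, X→{U, X}; union {R, S, U, W, X}; ε-closure = {R, S, T, U, W, X}.
Read 'b': R→{T, U}, S→∅, T→{R, S, W}, U→{X}, W→{S, T}, X→{S, T, X}; now {R, S, T, U, W, X}.
Read 'c': R→{R}, S→∅, T→{S}, U→∅, W→∅, X→{U, W}; union {R, S, U, W}; ε-closure = {R, S, T, U, W}.
Read 'a': R→{R, W, X}, S→{R, S, T}, T→{S}, U→{R}, W→{X}; union {R, S, T, W, X}; ε-closure = {R, S, T, U, W, X}.
Read 'b': R→{T, U}, S→∅, T→{R, S, W}, U→{X}, W→{S, T}, X→{S, T, X}; now {R, S, T, U, W, X}.
Read 'b': R→{T, U}, S→∅, T→{R, S, W}, U→{X}, W→{S, T}, X→{S, T, X}; now {R, S, T, U, W, X}.
Read 'b': R→{T, U}, S→∅, T→{R, S, W}, U→{X}, W→{S, T}, X→{S, T, X}; now {R, S, T, U, W, X}.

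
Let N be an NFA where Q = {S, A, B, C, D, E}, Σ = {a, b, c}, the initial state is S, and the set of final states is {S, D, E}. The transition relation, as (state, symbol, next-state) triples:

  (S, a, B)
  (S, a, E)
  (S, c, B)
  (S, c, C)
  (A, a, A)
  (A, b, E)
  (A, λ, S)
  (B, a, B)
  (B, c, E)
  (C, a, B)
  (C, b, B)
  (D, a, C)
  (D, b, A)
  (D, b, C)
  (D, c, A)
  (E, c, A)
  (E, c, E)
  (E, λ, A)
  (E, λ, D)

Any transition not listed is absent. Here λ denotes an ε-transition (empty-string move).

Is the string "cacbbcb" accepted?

Yes

Start in {S}.
Read 'c': {S} → {B, C}.
Read 'a': {B, C} → {B}.
Read 'c': {B} → {S, A, D, E}.
Read 'b': {S, A, D, E} → {S, A, C, D, E}.
Read 'b': {S, A, C, D, E} → {S, A, B, C, D, E}.
Read 'c': {S, A, B, C, D, E} → {S, A, B, C, D, E}.
Read 'b': {S, A, B, C, D, E} → {S, A, B, C, D, E}.
The final set {S, A, B, C, D, E} contains the accepting states S, D, E.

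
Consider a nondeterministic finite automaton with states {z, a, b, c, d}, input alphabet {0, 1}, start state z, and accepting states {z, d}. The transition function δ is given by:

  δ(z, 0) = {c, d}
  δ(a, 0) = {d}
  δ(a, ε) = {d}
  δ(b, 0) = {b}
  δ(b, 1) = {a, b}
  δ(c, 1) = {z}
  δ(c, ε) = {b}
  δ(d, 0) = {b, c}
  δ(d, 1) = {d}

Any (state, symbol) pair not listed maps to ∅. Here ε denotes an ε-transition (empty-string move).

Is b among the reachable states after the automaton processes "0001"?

Yes

Start in {z}.
Read '0': z→{c, d}; union {c, d}; ε-closure = {b, c, d}.
Read '0': b→{b}, c→∅, d→{b, c}; now {b, c}.
Read '0': b→{b}, c→∅; now {b}.
Read '1': b→{a, b}; union {a, b}; ε-closure = {a, b, d}.
State b is in {a, b, d}.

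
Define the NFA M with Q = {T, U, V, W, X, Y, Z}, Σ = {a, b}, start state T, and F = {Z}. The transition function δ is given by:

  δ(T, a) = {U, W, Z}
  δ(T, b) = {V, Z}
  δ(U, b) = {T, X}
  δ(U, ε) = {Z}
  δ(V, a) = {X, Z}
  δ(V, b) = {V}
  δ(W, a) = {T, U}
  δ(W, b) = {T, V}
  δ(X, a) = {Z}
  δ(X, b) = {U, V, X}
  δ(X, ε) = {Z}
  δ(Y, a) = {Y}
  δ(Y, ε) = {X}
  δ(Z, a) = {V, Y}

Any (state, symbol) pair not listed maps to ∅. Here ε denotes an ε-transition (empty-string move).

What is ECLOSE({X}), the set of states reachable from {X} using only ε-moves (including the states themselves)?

{X, Z}

Begin with {X}.
ε-move X → Z; add Z.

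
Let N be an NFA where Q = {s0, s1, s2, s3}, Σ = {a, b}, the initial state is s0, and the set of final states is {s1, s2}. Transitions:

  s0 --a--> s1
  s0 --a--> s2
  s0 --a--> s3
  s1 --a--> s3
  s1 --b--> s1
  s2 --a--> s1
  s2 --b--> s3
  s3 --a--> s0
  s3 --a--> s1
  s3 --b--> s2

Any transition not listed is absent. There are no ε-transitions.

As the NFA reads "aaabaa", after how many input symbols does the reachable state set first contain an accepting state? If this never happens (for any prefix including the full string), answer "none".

1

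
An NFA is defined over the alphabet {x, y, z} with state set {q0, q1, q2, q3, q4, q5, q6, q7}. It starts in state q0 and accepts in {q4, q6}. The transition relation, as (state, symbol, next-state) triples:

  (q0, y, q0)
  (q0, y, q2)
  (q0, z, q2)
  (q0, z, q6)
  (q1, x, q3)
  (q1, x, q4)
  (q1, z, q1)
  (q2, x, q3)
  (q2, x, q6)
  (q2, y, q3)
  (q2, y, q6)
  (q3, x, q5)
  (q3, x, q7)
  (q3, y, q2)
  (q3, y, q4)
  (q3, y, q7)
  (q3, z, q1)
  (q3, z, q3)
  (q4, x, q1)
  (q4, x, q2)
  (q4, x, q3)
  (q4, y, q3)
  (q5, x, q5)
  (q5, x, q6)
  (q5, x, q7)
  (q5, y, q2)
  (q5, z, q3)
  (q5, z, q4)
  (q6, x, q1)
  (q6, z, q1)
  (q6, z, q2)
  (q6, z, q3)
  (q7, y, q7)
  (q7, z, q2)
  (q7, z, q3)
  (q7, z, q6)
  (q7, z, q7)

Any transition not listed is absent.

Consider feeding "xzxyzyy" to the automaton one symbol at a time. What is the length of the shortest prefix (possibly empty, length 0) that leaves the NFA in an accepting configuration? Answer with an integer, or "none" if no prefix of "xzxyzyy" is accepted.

Start in {q0}.
Read 'x': q0→∅; now ∅.
The set is empty and remains empty for the remaining 6 symbols.
No reachable set along the way intersects F.

none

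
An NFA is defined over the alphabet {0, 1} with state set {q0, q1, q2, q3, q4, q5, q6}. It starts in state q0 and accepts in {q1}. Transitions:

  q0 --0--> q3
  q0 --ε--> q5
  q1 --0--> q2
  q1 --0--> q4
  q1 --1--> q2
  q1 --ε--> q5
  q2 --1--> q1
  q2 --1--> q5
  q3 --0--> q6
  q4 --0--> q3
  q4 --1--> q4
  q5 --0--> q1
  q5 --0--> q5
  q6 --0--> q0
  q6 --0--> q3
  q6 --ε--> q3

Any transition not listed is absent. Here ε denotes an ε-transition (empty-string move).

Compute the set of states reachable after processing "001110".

{q1, q2, q3, q4, q5}

Start: ε-closure({q0}) = {q0, q5}.
Read '0': {q0, q5} → {q1, q3, q5}.
Read '0': {q1, q3, q5} → {q1, q2, q3, q4, q5, q6}.
Read '1': {q1, q2, q3, q4, q5, q6} → {q1, q2, q4, q5}.
Read '1': {q1, q2, q4, q5} → {q1, q2, q4, q5}.
Read '1': {q1, q2, q4, q5} → {q1, q2, q4, q5}.
Read '0': {q1, q2, q4, q5} → {q1, q2, q3, q4, q5}.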